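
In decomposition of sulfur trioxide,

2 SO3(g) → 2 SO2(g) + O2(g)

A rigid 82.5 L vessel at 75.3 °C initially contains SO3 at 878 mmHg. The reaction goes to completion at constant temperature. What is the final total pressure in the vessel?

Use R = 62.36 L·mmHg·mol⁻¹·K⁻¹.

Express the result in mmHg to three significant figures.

1320 mmHg

Since T and V are fixed, P_final/P_initial = n_final/n_initial = 3/2.
P_final = (3/2) × 878 = 1317 mmHg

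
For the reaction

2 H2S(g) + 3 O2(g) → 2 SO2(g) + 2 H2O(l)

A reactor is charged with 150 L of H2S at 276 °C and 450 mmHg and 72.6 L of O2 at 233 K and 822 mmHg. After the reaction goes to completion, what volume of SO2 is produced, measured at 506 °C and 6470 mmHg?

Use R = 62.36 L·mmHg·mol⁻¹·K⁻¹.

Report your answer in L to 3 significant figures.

n(H2S) = PV/RT = (450 × 150) / (62.36 × 549.15) = 1.971 mol
n(O2) = PV/RT = (822 × 72.6) / (62.36 × 233) = 4.107 mol
For 1.971 mol H2S, stoichiometry requires (3/2) × 1.971 = 2.957 mol O2; 4.107 mol is available, so H2S is limiting.
n(SO2) = (2/2) × 1.971 = 1.971 mol
V(SO2) = nRT/P = 1.971 × 62.36 × 779.15 / 6470 = 14.80 L

14.8 L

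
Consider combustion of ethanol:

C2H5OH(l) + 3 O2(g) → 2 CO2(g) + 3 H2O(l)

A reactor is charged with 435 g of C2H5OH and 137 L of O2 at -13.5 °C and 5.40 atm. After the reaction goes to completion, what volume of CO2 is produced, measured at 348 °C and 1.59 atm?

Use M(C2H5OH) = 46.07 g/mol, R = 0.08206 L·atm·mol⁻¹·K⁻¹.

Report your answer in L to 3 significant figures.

n(C2H5OH) = 435 / 46.07 = 9.442 mol
n(O2) = PV/RT = (5.40 × 137) / (0.08206 × 259.65) = 34.72 mol
For 9.442 mol C2H5OH, stoichiometry requires (3/1) × 9.442 = 28.33 mol O2; 34.72 mol is available, so C2H5OH is limiting.
n(CO2) = (2/1) × 9.442 = 18.88 mol
V(CO2) = nRT/P = 18.88 × 0.08206 × 621.15 / 1.59 = 605.2 L

605 L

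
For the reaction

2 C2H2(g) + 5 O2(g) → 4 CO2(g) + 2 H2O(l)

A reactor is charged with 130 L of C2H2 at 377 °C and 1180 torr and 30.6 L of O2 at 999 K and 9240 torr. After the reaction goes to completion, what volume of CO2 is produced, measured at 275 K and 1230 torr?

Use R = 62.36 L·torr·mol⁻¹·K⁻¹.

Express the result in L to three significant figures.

n(C2H2) = PV/RT = (1180 × 130) / (62.36 × 650.15) = 3.784 mol
n(O2) = PV/RT = (9240 × 30.6) / (62.36 × 999) = 4.539 mol
For 3.784 mol C2H2, stoichiometry requires (5/2) × 3.784 = 9.460 mol O2; 4.539 mol is available, so O2 is limiting.
n(CO2) = (4/5) × 4.539 = 3.631 mol
V(CO2) = nRT/P = 3.631 × 62.36 × 275 / 1230 = 50.62 L

50.6 L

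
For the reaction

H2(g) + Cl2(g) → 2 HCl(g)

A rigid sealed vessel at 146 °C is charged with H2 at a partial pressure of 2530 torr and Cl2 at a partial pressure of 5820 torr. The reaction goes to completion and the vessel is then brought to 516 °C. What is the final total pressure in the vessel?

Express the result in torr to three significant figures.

15700 torr

With V and T fixed, P_i ∝ n_i, so the mole ratios apply directly to partial pressures at 146 °C.
P(Cl2) required for 2530 torr of H2 = (1/1) × 2530 = 2530 torr; available 5820 torr, so H2 is limiting.
P(Cl2) remaining = 5820 − (1/1) × 2530 = 3290 torr
P(gaseous products) = (2)/1 × 2530 = 5060 torr
P_total at 146 °C = 3290 + 5060 = 8350 torr
Scaling to 516 °C: P = 8350 × 789.15/419.15 = 15720 torr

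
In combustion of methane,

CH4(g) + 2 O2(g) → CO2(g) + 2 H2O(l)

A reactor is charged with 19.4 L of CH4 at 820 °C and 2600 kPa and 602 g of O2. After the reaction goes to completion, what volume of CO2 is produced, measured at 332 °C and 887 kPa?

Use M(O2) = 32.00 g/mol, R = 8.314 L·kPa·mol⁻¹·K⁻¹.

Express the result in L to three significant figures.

31.5 L

n(CH4) = PV/RT = (2600 × 19.4) / (8.314 × 1093.15) = 5.550 mol
n(O2) = 602 / 32.00 = 18.81 mol
For 5.550 mol CH4, stoichiometry requires (2/1) × 5.550 = 11.10 mol O2; 18.81 mol is available, so CH4 is limiting.
n(CO2) = (1/1) × 5.550 = 5.550 mol
V(CO2) = nRT/P = 5.550 × 8.314 × 605.15 / 887 = 31.48 L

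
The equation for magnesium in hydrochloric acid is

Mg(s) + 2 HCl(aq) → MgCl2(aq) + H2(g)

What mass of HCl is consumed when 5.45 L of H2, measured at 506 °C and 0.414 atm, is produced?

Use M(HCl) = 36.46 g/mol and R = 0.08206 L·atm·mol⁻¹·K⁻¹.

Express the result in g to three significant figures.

n(H2) = PV/RT = (0.414 × 5.45) / (0.08206 × 779.15) = 0.03529 mol
n(HCl) = (2/1) × 0.03529 = 0.07058 mol
m(HCl) = 0.07058 × 36.46 = 2.573 g

2.57 g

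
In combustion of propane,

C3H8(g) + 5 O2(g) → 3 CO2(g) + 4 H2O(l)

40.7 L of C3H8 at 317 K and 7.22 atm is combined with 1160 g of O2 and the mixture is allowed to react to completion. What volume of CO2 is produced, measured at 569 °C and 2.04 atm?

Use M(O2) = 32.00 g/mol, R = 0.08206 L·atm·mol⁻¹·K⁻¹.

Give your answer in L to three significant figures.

n(C3H8) = PV/RT = (7.22 × 40.7) / (0.08206 × 317) = 11.30 mol
n(O2) = 1160 / 32.00 = 36.25 mol
For 11.30 mol C3H8, stoichiometry requires (5/1) × 11.30 = 56.50 mol O2; 36.25 mol is available, so O2 is limiting.
n(CO2) = (3/5) × 36.25 = 21.75 mol
V(CO2) = nRT/P = 21.75 × 0.08206 × 842.15 / 2.04 = 736.8 L

737 L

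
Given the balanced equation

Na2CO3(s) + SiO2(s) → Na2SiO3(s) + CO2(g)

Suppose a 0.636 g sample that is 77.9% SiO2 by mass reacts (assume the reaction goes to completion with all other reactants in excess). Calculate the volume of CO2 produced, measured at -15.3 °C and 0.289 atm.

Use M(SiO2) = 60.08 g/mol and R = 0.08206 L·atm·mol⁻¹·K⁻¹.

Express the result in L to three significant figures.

mass of SiO2 = 0.636 × 77.9/100 = 0.4954 g
n(SiO2) = 0.4954 / 60.08 = 0.008246 mol
n(CO2) = (1/1) × 0.008246 = 0.008246 mol
V = nRT/P = 0.008246 × 0.08206 × 257.85 / 0.289 = 0.6037 L

0.604 L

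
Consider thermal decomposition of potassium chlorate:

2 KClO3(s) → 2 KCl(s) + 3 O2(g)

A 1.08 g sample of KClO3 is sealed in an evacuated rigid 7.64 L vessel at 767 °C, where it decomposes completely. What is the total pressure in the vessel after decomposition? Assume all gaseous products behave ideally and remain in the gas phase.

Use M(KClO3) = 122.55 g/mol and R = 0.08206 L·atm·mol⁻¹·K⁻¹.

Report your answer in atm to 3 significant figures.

n(KClO3) = 1.08 / 122.55 = 0.008813 mol
n(gas produced) = (3/2) × 0.008813 = 0.01322 mol
P = nRT/V = 0.01322 × 0.08206 × 1040.15 / 7.64 = 0.1477 atm

0.148 atm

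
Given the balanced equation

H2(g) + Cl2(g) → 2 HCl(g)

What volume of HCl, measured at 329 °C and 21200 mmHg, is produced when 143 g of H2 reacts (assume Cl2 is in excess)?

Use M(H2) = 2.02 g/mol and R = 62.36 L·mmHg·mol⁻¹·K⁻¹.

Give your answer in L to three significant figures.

251 L

n(H2) = 143.0 / 2.02 = 70.79 mol
n(HCl) = (2/1) × 70.79 = 141.6 mol
V = nRT/P = 141.6 × 62.36 × 602.15 / 21200 = 250.8 L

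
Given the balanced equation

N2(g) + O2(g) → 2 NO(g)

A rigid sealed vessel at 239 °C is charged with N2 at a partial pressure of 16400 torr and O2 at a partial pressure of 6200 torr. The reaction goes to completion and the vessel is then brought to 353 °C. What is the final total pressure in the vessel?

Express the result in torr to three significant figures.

27600 torr

Because the vessel is rigid and T is held at 239 °C, work the stoichiometry in partial pressures (P_i = n_iRT/V).
P(O2) required for 16400 torr of N2 = (1/1) × 16400 = 16400 torr; available 6200 torr, so O2 is limiting.
P(N2) remaining = 16400 − (1/1) × 6200 = 10200 torr
P(gaseous products) = (2)/1 × 6200 = 12400 torr
P_total at 239 °C = 10200 + 12400 = 22600 torr
Scaling to 353 °C: P = 22600 × 626.15/512.15 = 27630 torr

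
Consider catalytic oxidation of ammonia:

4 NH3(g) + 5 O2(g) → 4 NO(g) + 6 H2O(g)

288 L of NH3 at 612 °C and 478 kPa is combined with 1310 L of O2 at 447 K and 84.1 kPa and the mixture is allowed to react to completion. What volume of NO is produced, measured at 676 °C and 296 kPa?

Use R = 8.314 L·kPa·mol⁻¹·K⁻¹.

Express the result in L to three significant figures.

499 L

n(NH3) = PV/RT = (478 × 288) / (8.314 × 885.15) = 18.71 mol
n(O2) = PV/RT = (84.1 × 1310) / (8.314 × 447) = 29.64 mol
For 18.71 mol NH3, stoichiometry requires (5/4) × 18.71 = 23.39 mol O2; 29.64 mol is available, so NH3 is limiting.
n(NO) = (4/4) × 18.71 = 18.71 mol
V(NO) = nRT/P = 18.71 × 8.314 × 949.15 / 296 = 498.8 L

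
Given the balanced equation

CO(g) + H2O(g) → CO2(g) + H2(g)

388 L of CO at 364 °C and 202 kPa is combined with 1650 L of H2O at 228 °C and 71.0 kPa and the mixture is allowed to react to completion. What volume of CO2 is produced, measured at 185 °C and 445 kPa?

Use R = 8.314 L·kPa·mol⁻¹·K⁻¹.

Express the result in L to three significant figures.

n(CO) = PV/RT = (202 × 388) / (8.314 × 637.15) = 14.80 mol
n(H2O) = PV/RT = (71.0 × 1650) / (8.314 × 501.15) = 28.12 mol
For 14.80 mol CO, stoichiometry requires (1/1) × 14.80 = 14.80 mol H2O; 28.12 mol is available, so CO is limiting.
n(CO2) = (1/1) × 14.80 = 14.80 mol
V(CO2) = nRT/P = 14.80 × 8.314 × 458.15 / 445 = 126.7 L

127 L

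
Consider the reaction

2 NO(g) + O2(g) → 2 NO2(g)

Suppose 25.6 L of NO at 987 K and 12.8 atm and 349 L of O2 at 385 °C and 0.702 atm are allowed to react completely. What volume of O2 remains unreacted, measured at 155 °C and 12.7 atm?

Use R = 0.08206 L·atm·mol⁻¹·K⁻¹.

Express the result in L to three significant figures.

6.95 L

n(NO) = PV/RT = (12.8 × 25.6) / (0.08206 × 987) = 4.046 mol
n(O2) = PV/RT = (0.702 × 349) / (0.08206 × 658.15) = 4.536 mol
For 4.046 mol NO, stoichiometry requires (1/2) × 4.046 = 2.023 mol O2; 4.536 mol is available, so NO is limiting.
n(O2) consumed = (1/2) × 4.046 = 2.023 mol; remaining = 4.536 − 2.023 = 2.513 mol
V(O2) = nRT/P = 2.513 × 0.08206 × 428.15 / 12.7 = 6.952 L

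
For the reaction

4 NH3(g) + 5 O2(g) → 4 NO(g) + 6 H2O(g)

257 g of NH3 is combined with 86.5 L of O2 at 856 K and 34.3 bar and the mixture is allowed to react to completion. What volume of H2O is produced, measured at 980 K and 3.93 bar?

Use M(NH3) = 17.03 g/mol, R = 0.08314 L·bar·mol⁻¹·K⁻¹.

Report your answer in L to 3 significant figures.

n(NH3) = 257 / 17.03 = 15.09 mol
n(O2) = PV/RT = (34.3 × 86.5) / (0.08314 × 856) = 41.69 mol
For 15.09 mol NH3, stoichiometry requires (5/4) × 15.09 = 18.86 mol O2; 41.69 mol is available, so NH3 is limiting.
n(H2O) = (6/4) × 15.09 = 22.63 mol
V(H2O) = nRT/P = 22.63 × 0.08314 × 980 / 3.93 = 469.2 L

469 L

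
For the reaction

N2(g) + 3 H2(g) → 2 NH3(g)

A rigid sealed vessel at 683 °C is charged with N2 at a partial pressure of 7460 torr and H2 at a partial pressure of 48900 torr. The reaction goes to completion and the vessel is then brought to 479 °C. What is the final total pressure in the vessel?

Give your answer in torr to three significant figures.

Because the vessel is rigid and T is held at 683 °C, work the stoichiometry in partial pressures (P_i = n_iRT/V).
P(H2) required for 7460 torr of N2 = (3/1) × 7460 = 22380 torr; available 48900 torr, so N2 is limiting.
P(H2) remaining = 48900 − (3/1) × 7460 = 26520 torr
P(gaseous products) = (2)/1 × 7460 = 14920 torr
P_total at 683 °C = 26520 + 14920 = 41440 torr
Scaling to 479 °C: P = 41440 × 752.15/956.15 = 32600 torr

32600 torr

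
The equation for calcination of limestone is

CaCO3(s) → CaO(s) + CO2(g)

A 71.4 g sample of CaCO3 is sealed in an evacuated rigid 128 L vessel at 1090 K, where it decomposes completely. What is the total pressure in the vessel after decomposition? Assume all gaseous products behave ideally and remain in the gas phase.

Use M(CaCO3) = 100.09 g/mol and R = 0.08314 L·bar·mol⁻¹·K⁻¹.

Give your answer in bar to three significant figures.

n(CaCO3) = 71.4 / 100.09 = 0.7134 mol
n(gas produced) = (1/1) × 0.7134 = 0.7134 mol
P = nRT/V = 0.7134 × 0.08314 × 1090 / 128 = 0.5051 bar

0.505 bar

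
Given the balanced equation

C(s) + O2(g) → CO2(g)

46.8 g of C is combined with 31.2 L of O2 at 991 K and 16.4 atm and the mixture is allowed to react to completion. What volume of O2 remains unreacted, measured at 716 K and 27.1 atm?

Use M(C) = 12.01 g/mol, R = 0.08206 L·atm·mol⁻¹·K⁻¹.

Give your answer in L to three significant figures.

n(C) = 46.8 / 12.01 = 3.897 mol
n(O2) = PV/RT = (16.4 × 31.2) / (0.08206 × 991) = 6.292 mol
For 3.897 mol C, stoichiometry requires (1/1) × 3.897 = 3.897 mol O2; 6.292 mol is available, so C is limiting.
n(O2) consumed = (1/1) × 3.897 = 3.897 mol; remaining = 6.292 − 3.897 = 2.395 mol
V(O2) = nRT/P = 2.395 × 0.08206 × 716 / 27.1 = 5.193 L

5.19 L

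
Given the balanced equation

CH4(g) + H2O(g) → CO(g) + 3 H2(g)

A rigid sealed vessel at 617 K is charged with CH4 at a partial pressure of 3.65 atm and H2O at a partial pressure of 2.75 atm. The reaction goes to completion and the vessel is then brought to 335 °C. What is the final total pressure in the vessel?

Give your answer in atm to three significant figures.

11.7 atm

At constant V, partial pressures at 617 K are proportional to moles, so apply stoichiometry directly to pressures.
P(H2O) required for 3.65 atm of CH4 = (1/1) × 3.65 = 3.650 atm; available 2.75 atm, so H2O is limiting.
P(CH4) remaining = 3.65 − (1/1) × 2.75 = 0.9000 atm
P(gaseous products) = (1+3)/1 × 2.75 = 11.00 atm
P_total at 617 K = 0.9000 + 11.00 = 11.90 atm
Scaling to 335 °C: P = 11.90 × 608.15/617 = 11.73 atm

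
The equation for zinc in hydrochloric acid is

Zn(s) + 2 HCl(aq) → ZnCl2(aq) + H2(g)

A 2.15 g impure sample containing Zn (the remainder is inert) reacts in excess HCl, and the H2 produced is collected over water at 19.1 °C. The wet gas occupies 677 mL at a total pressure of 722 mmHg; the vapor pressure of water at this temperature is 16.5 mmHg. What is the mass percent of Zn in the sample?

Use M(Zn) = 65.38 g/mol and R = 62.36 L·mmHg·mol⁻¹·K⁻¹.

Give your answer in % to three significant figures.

79.7 %

P(H2) = 722 − 16.5 = 705.5 mmHg
n(H2) = PV/RT = (705.5 × 0.6770) / (62.36 × 292.25) = 0.02621 mol
n(Zn) = (1/1) × 0.02621 = 0.02621 mol
m(Zn) = 0.02621 × 65.38 = 1.714 g
%Zn = 1.714 / 2.15 × 100 = 79.72%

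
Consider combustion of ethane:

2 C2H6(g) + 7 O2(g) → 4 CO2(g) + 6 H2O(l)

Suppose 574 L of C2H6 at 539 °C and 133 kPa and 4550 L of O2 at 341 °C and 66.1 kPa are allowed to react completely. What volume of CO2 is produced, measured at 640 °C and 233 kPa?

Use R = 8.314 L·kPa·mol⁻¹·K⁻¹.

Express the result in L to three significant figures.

737 L

n(C2H6) = PV/RT = (133 × 574) / (8.314 × 812.15) = 11.31 mol
n(O2) = PV/RT = (66.1 × 4550) / (8.314 × 614.15) = 58.90 mol
For 11.31 mol C2H6, stoichiometry requires (7/2) × 11.31 = 39.59 mol O2; 58.90 mol is available, so C2H6 is limiting.
n(CO2) = (4/2) × 11.31 = 22.62 mol
V(CO2) = nRT/P = 22.62 × 8.314 × 913.15 / 233 = 737.0 L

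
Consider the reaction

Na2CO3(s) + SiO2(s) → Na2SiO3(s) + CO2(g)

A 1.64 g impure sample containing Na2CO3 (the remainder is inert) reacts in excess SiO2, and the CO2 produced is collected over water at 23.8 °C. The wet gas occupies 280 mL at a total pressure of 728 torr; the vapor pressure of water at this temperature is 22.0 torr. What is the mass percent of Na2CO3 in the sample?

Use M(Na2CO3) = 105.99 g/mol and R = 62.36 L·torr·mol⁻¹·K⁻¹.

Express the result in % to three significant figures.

69.0 %

P(CO2) = 728 − 22.0 = 706.0 torr
n(CO2) = PV/RT = (706.0 × 0.2800) / (62.36 × 296.95) = 0.01068 mol
n(Na2CO3) = (1/1) × 0.01068 = 0.01068 mol
m(Na2CO3) = 0.01068 × 105.99 = 1.132 g
%Na2CO3 = 1.132 / 1.64 × 100 = 69.02%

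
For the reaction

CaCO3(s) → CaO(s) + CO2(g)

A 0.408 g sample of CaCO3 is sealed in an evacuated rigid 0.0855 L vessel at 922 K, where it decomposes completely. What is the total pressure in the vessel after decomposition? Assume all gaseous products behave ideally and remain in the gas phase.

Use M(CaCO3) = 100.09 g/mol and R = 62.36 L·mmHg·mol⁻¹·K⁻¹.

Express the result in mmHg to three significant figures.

2740 mmHg

n(CaCO3) = 0.408 / 100.09 = 0.004076 mol
n(gas produced) = (1/1) × 0.004076 = 0.004076 mol
P = nRT/V = 0.004076 × 62.36 × 922 / 0.0855 = 2741 mmHg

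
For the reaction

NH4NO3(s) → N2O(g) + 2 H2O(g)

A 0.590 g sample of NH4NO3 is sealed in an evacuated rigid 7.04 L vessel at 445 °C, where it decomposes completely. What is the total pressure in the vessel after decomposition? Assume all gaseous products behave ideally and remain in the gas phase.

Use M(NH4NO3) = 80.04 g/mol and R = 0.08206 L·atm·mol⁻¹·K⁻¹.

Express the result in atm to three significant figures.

n(NH4NO3) = 0.590 / 80.04 = 0.007371 mol
n(gas produced) = (3/1) × 0.007371 = 0.02211 mol
P = nRT/V = 0.02211 × 0.08206 × 718.15 / 7.04 = 0.1851 atm

0.185 atm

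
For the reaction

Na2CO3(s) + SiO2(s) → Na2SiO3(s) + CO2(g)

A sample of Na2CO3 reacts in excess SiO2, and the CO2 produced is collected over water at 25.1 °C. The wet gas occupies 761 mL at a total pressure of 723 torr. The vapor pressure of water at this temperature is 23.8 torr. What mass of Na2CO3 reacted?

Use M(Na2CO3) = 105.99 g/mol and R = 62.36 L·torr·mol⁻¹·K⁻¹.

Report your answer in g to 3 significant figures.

P(CO2) = 723 − 23.8 = 699.2 torr
n(CO2) = PV/RT = (699.2 × 0.7610) / (62.36 × 298.25) = 0.02861 mol
n(Na2CO3) = (1/1) × 0.02861 = 0.02861 mol
m(Na2CO3) = 0.02861 × 105.99 = 3.032 g

3.03 g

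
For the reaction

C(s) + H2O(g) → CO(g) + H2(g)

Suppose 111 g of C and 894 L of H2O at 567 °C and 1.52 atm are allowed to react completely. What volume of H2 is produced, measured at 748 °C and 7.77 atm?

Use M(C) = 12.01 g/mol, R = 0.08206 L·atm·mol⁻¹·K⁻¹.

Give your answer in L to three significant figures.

n(C) = 111 / 12.01 = 9.242 mol
n(H2O) = PV/RT = (1.52 × 894) / (0.08206 × 840.15) = 19.71 mol
For 9.242 mol C, stoichiometry requires (1/1) × 9.242 = 9.242 mol H2O; 19.71 mol is available, so C is limiting.
n(H2) = (1/1) × 9.242 = 9.242 mol
V(H2) = nRT/P = 9.242 × 0.08206 × 1021.15 / 7.77 = 99.67 L

99.7 L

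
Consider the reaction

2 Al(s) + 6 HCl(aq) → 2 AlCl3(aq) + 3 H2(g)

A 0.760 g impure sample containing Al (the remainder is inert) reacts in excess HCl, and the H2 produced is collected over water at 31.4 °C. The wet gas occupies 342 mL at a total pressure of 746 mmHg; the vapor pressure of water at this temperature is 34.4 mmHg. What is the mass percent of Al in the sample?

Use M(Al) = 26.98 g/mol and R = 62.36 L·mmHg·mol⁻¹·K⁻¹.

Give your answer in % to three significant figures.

30.3 %

P(H2) = 746 − 34.4 = 711.6 mmHg
n(H2) = PV/RT = (711.6 × 0.3420) / (62.36 × 304.55) = 0.01281 mol
n(Al) = (2/3) × 0.01281 = 0.008540 mol
m(Al) = 0.008540 × 26.98 = 0.2304 g
%Al = 0.2304 / 0.760 × 100 = 30.32%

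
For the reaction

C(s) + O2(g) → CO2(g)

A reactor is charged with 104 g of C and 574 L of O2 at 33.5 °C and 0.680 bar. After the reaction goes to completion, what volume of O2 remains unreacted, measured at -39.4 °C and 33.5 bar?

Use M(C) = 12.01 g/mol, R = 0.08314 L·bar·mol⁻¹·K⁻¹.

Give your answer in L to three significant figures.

3.86 L

n(C) = 104 / 12.01 = 8.659 mol
n(O2) = PV/RT = (0.680 × 574) / (0.08314 × 306.65) = 15.31 mol
For 8.659 mol C, stoichiometry requires (1/1) × 8.659 = 8.659 mol O2; 15.31 mol is available, so C is limiting.
n(O2) consumed = (1/1) × 8.659 = 8.659 mol; remaining = 15.31 − 8.659 = 6.651 mol
V(O2) = nRT/P = 6.651 × 0.08314 × 233.75 / 33.5 = 3.858 L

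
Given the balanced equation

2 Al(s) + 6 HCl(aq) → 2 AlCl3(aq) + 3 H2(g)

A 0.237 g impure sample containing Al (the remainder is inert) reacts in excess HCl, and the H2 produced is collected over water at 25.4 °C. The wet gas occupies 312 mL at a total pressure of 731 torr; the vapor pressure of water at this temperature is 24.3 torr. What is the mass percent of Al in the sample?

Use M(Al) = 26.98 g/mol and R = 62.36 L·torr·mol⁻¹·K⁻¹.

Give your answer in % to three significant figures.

P(H2) = 731 − 24.3 = 706.7 torr
n(H2) = PV/RT = (706.7 × 0.3120) / (62.36 × 298.55) = 0.01184 mol
n(Al) = (2/3) × 0.01184 = 0.007893 mol
m(Al) = 0.007893 × 26.98 = 0.2130 g
%Al = 0.2130 / 0.237 × 100 = 89.87%

89.9 %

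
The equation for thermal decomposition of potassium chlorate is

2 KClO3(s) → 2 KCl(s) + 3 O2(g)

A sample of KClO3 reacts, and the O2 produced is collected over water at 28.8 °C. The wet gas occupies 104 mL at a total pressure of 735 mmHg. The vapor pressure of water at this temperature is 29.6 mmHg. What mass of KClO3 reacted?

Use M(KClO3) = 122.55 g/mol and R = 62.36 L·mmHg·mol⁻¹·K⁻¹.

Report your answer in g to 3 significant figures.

P(O2) = 735 − 29.6 = 705.4 mmHg
n(O2) = PV/RT = (705.4 × 0.1040) / (62.36 × 301.95) = 0.003896 mol
n(KClO3) = (2/3) × 0.003896 = 0.002597 mol
m(KClO3) = 0.002597 × 122.55 = 0.3183 g

0.318 g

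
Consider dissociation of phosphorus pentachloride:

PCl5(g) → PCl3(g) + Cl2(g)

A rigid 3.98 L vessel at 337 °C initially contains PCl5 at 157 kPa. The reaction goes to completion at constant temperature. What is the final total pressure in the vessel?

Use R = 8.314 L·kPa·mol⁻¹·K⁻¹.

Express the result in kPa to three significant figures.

Since T and V are fixed, P_final/P_initial = n_final/n_initial = 2/1.
P_final = (2/1) × 157 = 314.0 kPa

314 kPa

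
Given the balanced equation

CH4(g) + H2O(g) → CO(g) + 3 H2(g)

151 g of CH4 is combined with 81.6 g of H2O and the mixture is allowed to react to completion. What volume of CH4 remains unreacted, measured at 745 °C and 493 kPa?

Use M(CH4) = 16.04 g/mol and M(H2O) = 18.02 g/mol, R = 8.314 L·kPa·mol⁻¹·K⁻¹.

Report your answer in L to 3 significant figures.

83.9 L

n(CH4) = 151 / 16.04 = 9.414 mol
n(H2O) = 81.6 / 18.02 = 4.528 mol
For 9.414 mol CH4, stoichiometry requires (1/1) × 9.414 = 9.414 mol H2O; 4.528 mol is available, so H2O is limiting.
n(CH4) consumed = (1/1) × 4.528 = 4.528 mol; remaining = 9.414 − 4.528 = 4.886 mol
V(CH4) = nRT/P = 4.886 × 8.314 × 1018.15 / 493 = 83.89 L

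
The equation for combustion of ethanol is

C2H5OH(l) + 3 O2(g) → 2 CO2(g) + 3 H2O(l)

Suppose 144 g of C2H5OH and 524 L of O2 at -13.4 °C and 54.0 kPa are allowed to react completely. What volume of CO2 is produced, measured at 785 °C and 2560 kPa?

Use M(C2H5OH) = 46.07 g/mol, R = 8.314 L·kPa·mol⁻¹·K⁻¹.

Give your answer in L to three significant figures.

n(C2H5OH) = 144 / 46.07 = 3.126 mol
n(O2) = PV/RT = (54.0 × 524) / (8.314 × 259.75) = 13.10 mol
For 3.126 mol C2H5OH, stoichiometry requires (3/1) × 3.126 = 9.378 mol O2; 13.10 mol is available, so C2H5OH is limiting.
n(CO2) = (2/1) × 3.126 = 6.252 mol
V(CO2) = nRT/P = 6.252 × 8.314 × 1058.15 / 2560 = 21.49 L

21.5 L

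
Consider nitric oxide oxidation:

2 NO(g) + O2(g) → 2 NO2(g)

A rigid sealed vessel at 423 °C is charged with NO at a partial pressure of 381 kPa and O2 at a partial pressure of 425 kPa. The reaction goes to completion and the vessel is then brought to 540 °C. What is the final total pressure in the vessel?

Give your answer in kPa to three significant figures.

At constant V, partial pressures at 423 °C are proportional to moles, so apply stoichiometry directly to pressures.
P(O2) required for 381 kPa of NO = (1/2) × 381 = 190.5 kPa; available 425 kPa, so NO is limiting.
P(O2) remaining = 425 − (1/2) × 381 = 234.5 kPa
P(gaseous products) = (2)/2 × 381 = 381.0 kPa
P_total at 423 °C = 234.5 + 381.0 = 615.5 kPa
Scaling to 540 °C: P = 615.5 × 813.15/696.15 = 718.9 kPa

719 kPa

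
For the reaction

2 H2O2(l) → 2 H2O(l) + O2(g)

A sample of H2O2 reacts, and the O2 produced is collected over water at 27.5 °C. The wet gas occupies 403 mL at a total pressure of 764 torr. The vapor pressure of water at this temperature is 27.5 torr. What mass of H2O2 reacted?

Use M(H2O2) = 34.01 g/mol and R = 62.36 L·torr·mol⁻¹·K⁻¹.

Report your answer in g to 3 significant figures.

P(O2) = 764 − 27.5 = 736.5 torr
n(O2) = PV/RT = (736.5 × 0.4030) / (62.36 × 300.65) = 0.01583 mol
n(H2O2) = (2/1) × 0.01583 = 0.03166 mol
m(H2O2) = 0.03166 × 34.01 = 1.077 g

1.08 g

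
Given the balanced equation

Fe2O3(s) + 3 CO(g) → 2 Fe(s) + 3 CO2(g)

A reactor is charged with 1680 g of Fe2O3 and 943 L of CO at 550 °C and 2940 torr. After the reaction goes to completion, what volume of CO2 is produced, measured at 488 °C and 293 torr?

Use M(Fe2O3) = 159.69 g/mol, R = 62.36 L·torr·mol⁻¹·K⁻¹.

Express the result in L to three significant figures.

5110 L

n(Fe2O3) = 1680 / 159.69 = 10.52 mol
n(CO) = PV/RT = (2940 × 943) / (62.36 × 823.15) = 54.01 mol
For 10.52 mol Fe2O3, stoichiometry requires (3/1) × 10.52 = 31.56 mol CO; 54.01 mol is available, so Fe2O3 is limiting.
n(CO2) = (3/1) × 10.52 = 31.56 mol
V(CO2) = nRT/P = 31.56 × 62.36 × 761.15 / 293 = 5113 L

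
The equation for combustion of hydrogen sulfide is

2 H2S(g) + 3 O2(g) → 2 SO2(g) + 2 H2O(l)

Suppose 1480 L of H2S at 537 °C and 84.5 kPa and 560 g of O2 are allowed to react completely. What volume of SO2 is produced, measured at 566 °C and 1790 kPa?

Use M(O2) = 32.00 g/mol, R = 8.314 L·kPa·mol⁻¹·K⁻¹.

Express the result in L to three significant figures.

45.5 L

n(H2S) = PV/RT = (84.5 × 1480) / (8.314 × 810.15) = 18.57 mol
n(O2) = 560 / 32.00 = 17.50 mol
For 18.57 mol H2S, stoichiometry requires (3/2) × 18.57 = 27.86 mol O2; 17.50 mol is available, so O2 is limiting.
n(SO2) = (2/3) × 17.50 = 11.67 mol
V(SO2) = nRT/P = 11.67 × 8.314 × 839.15 / 1790 = 45.48 L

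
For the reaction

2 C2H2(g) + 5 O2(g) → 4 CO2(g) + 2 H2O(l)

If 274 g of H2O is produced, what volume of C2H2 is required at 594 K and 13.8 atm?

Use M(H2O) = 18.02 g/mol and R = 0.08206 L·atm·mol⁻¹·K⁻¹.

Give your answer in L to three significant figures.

53.7 L

n(H2O) = 274.0 / 18.02 = 15.21 mol
n(C2H2) = (2/2) × 15.21 = 15.21 mol
V = nRT/P = 15.21 × 0.08206 × 594 / 13.8 = 53.72 L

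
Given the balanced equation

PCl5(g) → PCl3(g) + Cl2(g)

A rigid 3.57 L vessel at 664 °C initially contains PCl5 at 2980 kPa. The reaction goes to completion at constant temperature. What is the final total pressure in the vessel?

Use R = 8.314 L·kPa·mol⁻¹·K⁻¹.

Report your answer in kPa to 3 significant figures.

Rigid vessel, constant T ⇒ P scales with total gas moles (1 → 2).
P_final = (2/1) × 2980 = 5960 kPa

5960 kPa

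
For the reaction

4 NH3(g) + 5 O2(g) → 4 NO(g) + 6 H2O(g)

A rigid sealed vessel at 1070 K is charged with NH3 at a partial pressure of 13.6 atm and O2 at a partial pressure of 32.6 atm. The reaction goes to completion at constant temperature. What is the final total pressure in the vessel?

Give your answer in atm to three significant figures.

49.6 atm

At constant V, partial pressures at 1070 K are proportional to moles, so apply stoichiometry directly to pressures.
P(O2) required for 13.6 atm of NH3 = (5/4) × 13.6 = 17.00 atm; available 32.6 atm, so NH3 is limiting.
P(O2) remaining = 32.6 − (5/4) × 13.6 = 15.60 atm
P(gaseous products) = (4+6)/4 × 13.6 = 34.00 atm
P_total at 1070 K = 15.60 + 34.00 = 49.60 atm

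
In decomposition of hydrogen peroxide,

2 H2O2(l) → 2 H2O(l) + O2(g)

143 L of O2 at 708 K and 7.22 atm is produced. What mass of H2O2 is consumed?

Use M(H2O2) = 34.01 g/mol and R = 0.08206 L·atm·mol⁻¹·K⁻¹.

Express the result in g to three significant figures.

n(O2) = PV/RT = (7.22 × 143) / (0.08206 × 708) = 17.77 mol
n(H2O2) = (2/1) × 17.77 = 35.54 mol
m(H2O2) = 35.54 × 34.01 = 1209 g

1210 g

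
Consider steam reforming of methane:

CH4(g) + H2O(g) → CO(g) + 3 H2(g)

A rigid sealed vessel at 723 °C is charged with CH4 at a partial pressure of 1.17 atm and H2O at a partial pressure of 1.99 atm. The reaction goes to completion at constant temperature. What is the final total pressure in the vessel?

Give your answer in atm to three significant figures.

With V and T fixed, P_i ∝ n_i, so the mole ratios apply directly to partial pressures at 723 °C.
P(H2O) required for 1.17 atm of CH4 = (1/1) × 1.17 = 1.170 atm; available 1.99 atm, so CH4 is limiting.
P(H2O) remaining = 1.99 − (1/1) × 1.17 = 0.8200 atm
P(gaseous products) = (1+3)/1 × 1.17 = 4.680 atm
P_total at 723 °C = 0.8200 + 4.680 = 5.500 atm

5.50 atm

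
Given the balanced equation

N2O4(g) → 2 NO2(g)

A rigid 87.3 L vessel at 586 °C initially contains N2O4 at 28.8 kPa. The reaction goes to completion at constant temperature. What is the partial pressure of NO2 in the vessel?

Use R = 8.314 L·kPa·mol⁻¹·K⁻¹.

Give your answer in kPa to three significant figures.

n(N2O4)₀ = PV/RT = (28.8 × 87.3) / (8.314 × 859.15) = 0.3520 mol
n(NO2) = (2/1) × 0.3520 = 0.7040 mol
P(NO2) = nRT/V = 0.7040 × 8.314 × 859.15 / 87.3 = 57.60 kPa

57.6 kPa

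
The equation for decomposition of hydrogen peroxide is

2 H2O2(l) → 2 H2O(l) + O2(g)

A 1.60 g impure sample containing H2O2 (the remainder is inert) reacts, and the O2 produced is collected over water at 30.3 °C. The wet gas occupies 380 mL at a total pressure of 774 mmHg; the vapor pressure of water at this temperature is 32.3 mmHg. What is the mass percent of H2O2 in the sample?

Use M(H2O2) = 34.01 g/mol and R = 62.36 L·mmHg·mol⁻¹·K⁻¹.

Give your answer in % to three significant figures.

63.3 %

P(O2) = 774 − 32.3 = 741.7 mmHg
n(O2) = PV/RT = (741.7 × 0.3800) / (62.36 × 303.45) = 0.01489 mol
n(H2O2) = (2/1) × 0.01489 = 0.02978 mol
m(H2O2) = 0.02978 × 34.01 = 1.013 g
%H2O2 = 1.013 / 1.60 × 100 = 63.31%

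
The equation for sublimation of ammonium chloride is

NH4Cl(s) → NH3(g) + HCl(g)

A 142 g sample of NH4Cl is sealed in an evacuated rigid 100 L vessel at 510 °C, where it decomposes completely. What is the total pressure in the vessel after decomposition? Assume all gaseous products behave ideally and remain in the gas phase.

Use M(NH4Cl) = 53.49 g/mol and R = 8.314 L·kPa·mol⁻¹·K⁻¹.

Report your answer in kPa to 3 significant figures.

n(NH4Cl) = 142 / 53.49 = 2.655 mol
n(gas produced) = (2/1) × 2.655 = 5.310 mol
P = nRT/V = 5.310 × 8.314 × 783.15 / 100 = 345.7 kPa

346 kPa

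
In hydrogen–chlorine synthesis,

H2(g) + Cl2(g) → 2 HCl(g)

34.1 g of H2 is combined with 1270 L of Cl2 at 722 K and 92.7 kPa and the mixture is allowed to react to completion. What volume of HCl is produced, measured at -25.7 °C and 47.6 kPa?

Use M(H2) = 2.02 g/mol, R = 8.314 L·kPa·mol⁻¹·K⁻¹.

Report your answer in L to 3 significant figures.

n(H2) = 34.1 / 2.02 = 16.88 mol
n(Cl2) = PV/RT = (92.7 × 1270) / (8.314 × 722) = 19.61 mol
For 16.88 mol H2, stoichiometry requires (1/1) × 16.88 = 16.88 mol Cl2; 19.61 mol is available, so H2 is limiting.
n(HCl) = (2/1) × 16.88 = 33.76 mol
V(HCl) = nRT/P = 33.76 × 8.314 × 247.45 / 47.6 = 1459 L

1460 L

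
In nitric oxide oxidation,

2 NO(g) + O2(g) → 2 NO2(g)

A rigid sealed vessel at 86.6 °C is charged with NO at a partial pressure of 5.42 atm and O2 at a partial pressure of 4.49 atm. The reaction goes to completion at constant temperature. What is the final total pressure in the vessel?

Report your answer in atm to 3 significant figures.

7.20 atm

At constant V, partial pressures at 86.6 °C are proportional to moles, so apply stoichiometry directly to pressures.
P(O2) required for 5.42 atm of NO = (1/2) × 5.42 = 2.710 atm; available 4.49 atm, so NO is limiting.
P(O2) remaining = 4.49 − (1/2) × 5.42 = 1.780 atm
P(gaseous products) = (2)/2 × 5.42 = 5.420 atm
P_total at 86.6 °C = 1.780 + 5.420 = 7.200 atm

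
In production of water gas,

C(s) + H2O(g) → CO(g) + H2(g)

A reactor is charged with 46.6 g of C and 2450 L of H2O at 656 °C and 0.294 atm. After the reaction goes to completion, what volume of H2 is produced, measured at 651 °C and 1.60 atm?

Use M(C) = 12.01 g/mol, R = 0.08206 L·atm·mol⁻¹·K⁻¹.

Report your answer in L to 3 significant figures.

184 L

n(C) = 46.6 / 12.01 = 3.880 mol
n(H2O) = PV/RT = (0.294 × 2450) / (0.08206 × 929.15) = 9.447 mol
For 3.880 mol C, stoichiometry requires (1/1) × 3.880 = 3.880 mol H2O; 9.447 mol is available, so C is limiting.
n(H2) = (1/1) × 3.880 = 3.880 mol
V(H2) = nRT/P = 3.880 × 0.08206 × 924.15 / 1.60 = 183.9 L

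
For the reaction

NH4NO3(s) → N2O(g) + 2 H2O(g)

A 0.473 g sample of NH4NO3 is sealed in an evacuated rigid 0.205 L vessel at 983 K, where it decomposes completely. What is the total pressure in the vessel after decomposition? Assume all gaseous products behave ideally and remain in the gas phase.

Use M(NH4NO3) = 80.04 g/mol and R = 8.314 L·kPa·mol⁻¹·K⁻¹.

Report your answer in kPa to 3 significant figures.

n(NH4NO3) = 0.473 / 80.04 = 0.005910 mol
n(gas produced) = (3/1) × 0.005910 = 0.01773 mol
P = nRT/V = 0.01773 × 8.314 × 983 / 0.205 = 706.8 kPa

707 kPa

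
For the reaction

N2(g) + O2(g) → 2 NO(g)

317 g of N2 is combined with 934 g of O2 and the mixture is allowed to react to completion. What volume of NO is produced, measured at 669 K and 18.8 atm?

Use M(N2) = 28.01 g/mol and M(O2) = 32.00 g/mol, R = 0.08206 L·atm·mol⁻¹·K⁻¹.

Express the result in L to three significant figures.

n(N2) = 317 / 28.01 = 11.32 mol
n(O2) = 934 / 32.00 = 29.19 mol
For 11.32 mol N2, stoichiometry requires (1/1) × 11.32 = 11.32 mol O2; 29.19 mol is available, so N2 is limiting.
n(NO) = (2/1) × 11.32 = 22.64 mol
V(NO) = nRT/P = 22.64 × 0.08206 × 669 / 18.8 = 66.11 L

66.1 L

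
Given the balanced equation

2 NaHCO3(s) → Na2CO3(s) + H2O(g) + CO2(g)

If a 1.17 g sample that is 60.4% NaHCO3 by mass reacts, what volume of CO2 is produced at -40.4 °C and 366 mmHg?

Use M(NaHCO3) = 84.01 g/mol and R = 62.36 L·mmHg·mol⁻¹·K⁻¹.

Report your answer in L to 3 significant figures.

mass of NaHCO3 = 1.17 × 60.4/100 = 0.7067 g
n(NaHCO3) = 0.7067 / 84.01 = 0.008412 mol
n(CO2) = (1/2) × 0.008412 = 0.004206 mol
V = nRT/P = 0.004206 × 62.36 × 232.75 / 366 = 0.1668 L

0.167 L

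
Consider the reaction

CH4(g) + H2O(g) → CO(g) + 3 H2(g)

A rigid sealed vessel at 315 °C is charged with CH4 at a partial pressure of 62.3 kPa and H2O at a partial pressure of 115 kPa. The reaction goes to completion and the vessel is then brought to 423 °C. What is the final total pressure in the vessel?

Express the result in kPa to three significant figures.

357 kPa

At constant V, partial pressures at 315 °C are proportional to moles, so apply stoichiometry directly to pressures.
P(H2O) required for 62.3 kPa of CH4 = (1/1) × 62.3 = 62.30 kPa; available 115 kPa, so CH4 is limiting.
P(H2O) remaining = 115 − (1/1) × 62.3 = 52.70 kPa
P(gaseous products) = (1+3)/1 × 62.3 = 249.2 kPa
P_total at 315 °C = 52.70 + 249.2 = 301.9 kPa
Scaling to 423 °C: P = 301.9 × 696.15/588.15 = 357.3 kPa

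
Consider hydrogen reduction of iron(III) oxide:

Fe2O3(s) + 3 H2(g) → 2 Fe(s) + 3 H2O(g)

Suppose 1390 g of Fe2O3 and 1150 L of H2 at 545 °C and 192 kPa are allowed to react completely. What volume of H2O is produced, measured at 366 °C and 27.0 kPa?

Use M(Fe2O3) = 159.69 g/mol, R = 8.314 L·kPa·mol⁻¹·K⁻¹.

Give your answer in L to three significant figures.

5140 L

n(Fe2O3) = 1390 / 159.69 = 8.704 mol
n(H2) = PV/RT = (192 × 1150) / (8.314 × 818.15) = 32.46 mol
For 8.704 mol Fe2O3, stoichiometry requires (3/1) × 8.704 = 26.11 mol H2; 32.46 mol is available, so Fe2O3 is limiting.
n(H2O) = (3/1) × 8.704 = 26.11 mol
V(H2O) = nRT/P = 26.11 × 8.314 × 639.15 / 27.0 = 5139 L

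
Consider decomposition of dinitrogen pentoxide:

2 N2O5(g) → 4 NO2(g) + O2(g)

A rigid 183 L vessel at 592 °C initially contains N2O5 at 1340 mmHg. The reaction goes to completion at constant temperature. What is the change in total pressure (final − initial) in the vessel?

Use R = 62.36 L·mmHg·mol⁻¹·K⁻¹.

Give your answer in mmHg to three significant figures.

2010 mmHg

Since T and V are fixed, P_final/P_initial = n_final/n_initial = 5/2.
P_final = (5/2) × 1340 = 3350 mmHg; ΔP = 3350 − 1340 = 2010 mmHg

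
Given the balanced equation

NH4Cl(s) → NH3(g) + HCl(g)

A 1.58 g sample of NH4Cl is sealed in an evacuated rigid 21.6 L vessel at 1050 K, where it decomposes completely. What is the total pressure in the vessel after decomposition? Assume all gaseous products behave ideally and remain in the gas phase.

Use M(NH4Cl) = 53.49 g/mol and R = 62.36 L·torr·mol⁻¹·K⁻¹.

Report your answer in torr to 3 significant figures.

179 torr

n(NH4Cl) = 1.58 / 53.49 = 0.02954 mol
n(gas produced) = (2/1) × 0.02954 = 0.05908 mol
P = nRT/V = 0.05908 × 62.36 × 1050 / 21.6 = 179.1 torr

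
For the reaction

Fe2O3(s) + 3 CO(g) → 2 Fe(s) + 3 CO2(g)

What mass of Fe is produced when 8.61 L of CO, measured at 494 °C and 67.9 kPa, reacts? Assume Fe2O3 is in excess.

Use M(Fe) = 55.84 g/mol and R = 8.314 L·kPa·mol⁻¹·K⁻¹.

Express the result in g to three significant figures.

n(CO) = PV/RT = (67.9 × 8.61) / (8.314 × 767.15) = 0.09166 mol
n(Fe) = (2/3) × 0.09166 = 0.06111 mol
m(Fe) = 0.06111 × 55.84 = 3.412 g

3.41 g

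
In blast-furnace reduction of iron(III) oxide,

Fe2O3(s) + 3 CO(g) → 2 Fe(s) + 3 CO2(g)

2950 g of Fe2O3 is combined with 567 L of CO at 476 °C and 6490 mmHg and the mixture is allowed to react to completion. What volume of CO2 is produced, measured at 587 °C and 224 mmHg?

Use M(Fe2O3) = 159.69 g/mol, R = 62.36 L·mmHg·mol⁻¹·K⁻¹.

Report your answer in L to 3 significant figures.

13300 L

n(Fe2O3) = 2950 / 159.69 = 18.47 mol
n(CO) = PV/RT = (6490 × 567) / (62.36 × 749.15) = 78.77 mol
For 18.47 mol Fe2O3, stoichiometry requires (3/1) × 18.47 = 55.41 mol CO; 78.77 mol is available, so Fe2O3 is limiting.
n(CO2) = (3/1) × 18.47 = 55.41 mol
V(CO2) = nRT/P = 55.41 × 62.36 × 860.15 / 224 = 13270 L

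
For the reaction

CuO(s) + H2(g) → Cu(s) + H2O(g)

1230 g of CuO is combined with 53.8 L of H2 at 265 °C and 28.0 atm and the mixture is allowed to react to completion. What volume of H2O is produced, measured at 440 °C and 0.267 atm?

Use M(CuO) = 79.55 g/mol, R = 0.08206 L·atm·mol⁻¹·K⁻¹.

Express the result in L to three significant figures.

3390 L

n(CuO) = 1230 / 79.55 = 15.46 mol
n(H2) = PV/RT = (28.0 × 53.8) / (0.08206 × 538.15) = 34.11 mol
For 15.46 mol CuO, stoichiometry requires (1/1) × 15.46 = 15.46 mol H2; 34.11 mol is available, so CuO is limiting.
n(H2O) = (1/1) × 15.46 = 15.46 mol
V(H2O) = nRT/P = 15.46 × 0.08206 × 713.15 / 0.267 = 3389 L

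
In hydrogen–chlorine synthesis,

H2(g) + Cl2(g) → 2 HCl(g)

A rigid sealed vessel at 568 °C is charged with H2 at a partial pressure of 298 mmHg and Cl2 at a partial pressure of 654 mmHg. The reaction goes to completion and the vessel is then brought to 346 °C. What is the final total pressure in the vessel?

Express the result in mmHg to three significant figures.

701 mmHg

With V and T fixed, P_i ∝ n_i, so the mole ratios apply directly to partial pressures at 568 °C.
P(Cl2) required for 298 mmHg of H2 = (1/1) × 298 = 298.0 mmHg; available 654 mmHg, so H2 is limiting.
P(Cl2) remaining = 654 − (1/1) × 298 = 356.0 mmHg
P(gaseous products) = (2)/1 × 298 = 596.0 mmHg
P_total at 568 °C = 356.0 + 596.0 = 952.0 mmHg
Scaling to 346 °C: P = 952.0 × 619.15/841.15 = 700.7 mmHg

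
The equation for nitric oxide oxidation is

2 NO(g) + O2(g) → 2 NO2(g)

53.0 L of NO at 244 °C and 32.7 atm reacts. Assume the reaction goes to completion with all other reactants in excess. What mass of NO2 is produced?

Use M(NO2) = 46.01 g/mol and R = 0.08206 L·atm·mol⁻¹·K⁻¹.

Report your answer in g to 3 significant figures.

1880 g

n(NO) = PV/RT = (32.7 × 53.0) / (0.08206 × 517.15) = 40.84 mol
n(NO2) = (2/2) × 40.84 = 40.84 mol
m(NO2) = 40.84 × 46.01 = 1879 g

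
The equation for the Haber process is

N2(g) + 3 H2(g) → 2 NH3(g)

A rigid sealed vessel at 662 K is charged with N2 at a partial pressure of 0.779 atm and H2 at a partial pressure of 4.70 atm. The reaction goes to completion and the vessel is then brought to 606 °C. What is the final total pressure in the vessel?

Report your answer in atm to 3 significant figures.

Because the vessel is rigid and T is held at 662 K, work the stoichiometry in partial pressures (P_i = n_iRT/V).
P(H2) required for 0.779 atm of N2 = (3/1) × 0.779 = 2.337 atm; available 4.70 atm, so N2 is limiting.
P(H2) remaining = 4.70 − (3/1) × 0.779 = 2.363 atm
P(gaseous products) = (2)/1 × 0.779 = 1.558 atm
P_total at 662 K = 2.363 + 1.558 = 3.921 atm
Scaling to 606 °C: P = 3.921 × 879.15/662 = 5.207 atm

5.21 atm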